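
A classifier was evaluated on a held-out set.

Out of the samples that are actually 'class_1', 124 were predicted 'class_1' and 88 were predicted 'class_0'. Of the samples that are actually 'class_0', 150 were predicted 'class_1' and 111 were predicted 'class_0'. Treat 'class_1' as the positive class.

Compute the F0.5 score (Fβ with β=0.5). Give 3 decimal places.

Fβ = (1+β²)·TP / ((1+β²)·TP + β²·FN + FP), with β²=1/4
= 1.25·124 / (1.25·124 + 0.25·88 + 150) = 0.474

0.474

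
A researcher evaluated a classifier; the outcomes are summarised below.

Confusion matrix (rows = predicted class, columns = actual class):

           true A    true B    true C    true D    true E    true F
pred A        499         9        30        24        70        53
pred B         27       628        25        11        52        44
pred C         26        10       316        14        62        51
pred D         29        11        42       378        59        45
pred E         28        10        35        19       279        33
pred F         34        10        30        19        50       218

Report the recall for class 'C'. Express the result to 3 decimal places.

0.661

One-vs-rest for 'C': TP = diagonal; FP = other classes predicted 'C'; FN = 'C' predicted as other.
recall = TP/(TP+FN).
C: TP=316, FN=30+25+42+35+30=162 → 316/478 = 0.6611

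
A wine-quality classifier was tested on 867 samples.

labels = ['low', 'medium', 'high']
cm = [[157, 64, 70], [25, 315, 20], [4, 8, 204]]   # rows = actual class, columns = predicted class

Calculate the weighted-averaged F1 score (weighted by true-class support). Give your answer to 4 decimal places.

Per-class F1 score (2·TP/(2·TP+FP+FN)):
  low: TP=157, FP=25+4=29, FN=64+70=134 → 314/477 = 0.65828
  medium: TP=315, FP=64+8=72, FN=25+20=45 → 630/747 = 0.84337
  high: TP=204, FP=70+20=90, FN=4+8=12 → 408/510 = 0.80000
Weighted-F1 score = Σ (supportᵢ/N)·F1 scoreᵢ with N=867: (291/867)·0.65828 + (360/867)·0.84337 + (216/867)·0.80000 = 0.7704

0.7704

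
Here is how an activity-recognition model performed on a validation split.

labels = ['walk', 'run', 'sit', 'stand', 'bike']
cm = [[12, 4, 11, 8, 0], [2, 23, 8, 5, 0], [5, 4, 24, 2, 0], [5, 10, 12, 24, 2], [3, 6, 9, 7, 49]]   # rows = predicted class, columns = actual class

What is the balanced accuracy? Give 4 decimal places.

0.5583

Balanced accuracy = mean of per-class recall.
  walk: recall = 12/27 = 0.44444
  run: recall = 23/47 = 0.48936
  sit: recall = 24/64 = 0.37500
  stand: recall = 24/46 = 0.52174
  bike: recall = 49/51 = 0.96078
Mean = (0.44444 + 0.48936 + 0.37500 + 0.52174 + 0.96078) / 5 = 0.5583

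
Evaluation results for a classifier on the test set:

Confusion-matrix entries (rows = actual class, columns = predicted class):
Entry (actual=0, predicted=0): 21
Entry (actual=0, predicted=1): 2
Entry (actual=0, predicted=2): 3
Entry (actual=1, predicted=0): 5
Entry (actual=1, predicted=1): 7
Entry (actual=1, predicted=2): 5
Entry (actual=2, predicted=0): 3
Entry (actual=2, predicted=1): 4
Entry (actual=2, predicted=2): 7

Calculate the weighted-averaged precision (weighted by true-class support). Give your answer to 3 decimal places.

0.606

Per-class precision (TP/(TP+FP)):
  0: TP=21, FP=5+3=8 → 21/29 = 0.7241
  1: TP=7, FP=2+4=6 → 7/13 = 0.5385
  2: TP=7, FP=3+5=8 → 7/15 = 0.4667
Weighted-precision = Σ (supportᵢ/N)·precisionᵢ with N=57: (26/57)·0.7241 + (17/57)·0.5385 + (14/57)·0.4667 = 0.606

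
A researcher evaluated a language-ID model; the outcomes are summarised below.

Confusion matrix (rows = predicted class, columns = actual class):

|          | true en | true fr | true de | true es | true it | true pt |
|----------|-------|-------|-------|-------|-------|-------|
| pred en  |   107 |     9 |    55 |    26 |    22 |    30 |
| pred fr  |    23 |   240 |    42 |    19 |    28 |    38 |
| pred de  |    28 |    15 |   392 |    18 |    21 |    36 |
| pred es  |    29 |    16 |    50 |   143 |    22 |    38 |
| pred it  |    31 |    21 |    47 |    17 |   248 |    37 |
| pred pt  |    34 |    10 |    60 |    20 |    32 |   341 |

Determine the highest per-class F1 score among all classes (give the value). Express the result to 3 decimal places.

0.685

Per-class F1 score (2·TP/(2·TP+FP+FN)):
  en: TP=107, FP=9+55+26+22+30=142, FN=23+28+29+31+34=145 → 214/501 = 0.4271
  fr: TP=240, FP=23+42+19+28+38=150, FN=9+15+16+21+10=71 → 480/701 = 0.6847
  de: TP=392, FP=28+15+18+21+36=118, FN=55+42+50+47+60=254 → 784/1156 = 0.6782
  es: TP=143, FP=29+16+50+22+38=155, FN=26+19+18+17+20=100 → 286/541 = 0.5287
  it: TP=248, FP=31+21+47+17+37=153, FN=22+28+21+22+32=125 → 496/774 = 0.6408
  pt: TP=341, FP=34+10+60+20+32=156, FN=30+38+36+38+37=179 → 682/1017 = 0.6706
Highest is class 'fr' with F1 score = 0.685.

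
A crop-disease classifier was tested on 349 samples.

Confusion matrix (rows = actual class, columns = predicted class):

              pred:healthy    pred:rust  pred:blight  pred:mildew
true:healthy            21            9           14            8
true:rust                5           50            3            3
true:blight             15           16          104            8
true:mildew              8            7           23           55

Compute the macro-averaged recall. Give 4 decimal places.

Per-class recall (TP/(TP+FN)):
  healthy: TP=21, FN=9+14+8=31 → 21/52 = 0.40385
  rust: TP=50, FN=5+3+3=11 → 50/61 = 0.81967
  blight: TP=104, FN=15+16+8=39 → 104/143 = 0.72727
  mildew: TP=55, FN=8+7+23=38 → 55/93 = 0.59140
Macro-recall = mean = (0.40385 + 0.81967 + 0.72727 + 0.59140) / 4 = 0.6355

0.6355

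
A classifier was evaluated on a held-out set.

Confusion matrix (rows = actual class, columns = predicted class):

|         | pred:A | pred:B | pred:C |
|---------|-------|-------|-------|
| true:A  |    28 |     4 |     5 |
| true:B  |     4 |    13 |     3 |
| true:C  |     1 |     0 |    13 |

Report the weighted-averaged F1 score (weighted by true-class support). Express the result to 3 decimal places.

0.761

Per-class F1 score (2·TP/(2·TP+FP+FN)):
  A: TP=28, FP=4+1=5, FN=4+5=9 → 56/70 = 0.8000
  B: TP=13, FP=4+0=4, FN=4+3=7 → 26/37 = 0.7027
  C: TP=13, FP=5+3=8, FN=1+0=1 → 26/35 = 0.7429
Weighted-F1 score = Σ (supportᵢ/N)·F1 scoreᵢ with N=71: (37/71)·0.8000 + (20/71)·0.7027 + (14/71)·0.7429 = 0.761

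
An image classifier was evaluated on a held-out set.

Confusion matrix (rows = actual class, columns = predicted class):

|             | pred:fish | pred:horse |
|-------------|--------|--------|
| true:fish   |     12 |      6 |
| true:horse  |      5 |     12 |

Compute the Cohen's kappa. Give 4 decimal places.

Observed agreement pₒ = trace/N = 24/35 = 0.68571
Expected agreement pₑ = Σ (rowᵢ·colᵢ)/N² = (18·17 + 17·18)/35² = 0.49959
κ = (pₒ − pₑ)/(1 − pₑ) = (0.68571 − 0.49959)/(1 − 0.49959) = 0.3719

0.3719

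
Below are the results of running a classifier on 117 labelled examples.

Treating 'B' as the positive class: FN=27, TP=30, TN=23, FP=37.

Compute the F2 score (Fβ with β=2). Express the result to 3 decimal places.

0.508

Fβ = (1+β²)·TP / ((1+β²)·TP + β²·FN + FP), with β²=4
= 5·30 / (5·30 + 4·27 + 37) = 0.508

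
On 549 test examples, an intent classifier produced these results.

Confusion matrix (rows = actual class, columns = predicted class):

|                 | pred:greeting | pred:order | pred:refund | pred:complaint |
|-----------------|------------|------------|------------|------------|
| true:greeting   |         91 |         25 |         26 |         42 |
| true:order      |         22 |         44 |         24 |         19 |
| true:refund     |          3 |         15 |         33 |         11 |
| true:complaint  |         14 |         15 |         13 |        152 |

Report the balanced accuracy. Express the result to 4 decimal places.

Balanced accuracy = mean of per-class recall.
  greeting: recall = 91/184 = 0.49457
  order: recall = 44/109 = 0.40367
  refund: recall = 33/62 = 0.53226
  complaint: recall = 152/194 = 0.78351
Mean = (0.49457 + 0.40367 + 0.53226 + 0.78351) / 4 = 0.5535

0.5535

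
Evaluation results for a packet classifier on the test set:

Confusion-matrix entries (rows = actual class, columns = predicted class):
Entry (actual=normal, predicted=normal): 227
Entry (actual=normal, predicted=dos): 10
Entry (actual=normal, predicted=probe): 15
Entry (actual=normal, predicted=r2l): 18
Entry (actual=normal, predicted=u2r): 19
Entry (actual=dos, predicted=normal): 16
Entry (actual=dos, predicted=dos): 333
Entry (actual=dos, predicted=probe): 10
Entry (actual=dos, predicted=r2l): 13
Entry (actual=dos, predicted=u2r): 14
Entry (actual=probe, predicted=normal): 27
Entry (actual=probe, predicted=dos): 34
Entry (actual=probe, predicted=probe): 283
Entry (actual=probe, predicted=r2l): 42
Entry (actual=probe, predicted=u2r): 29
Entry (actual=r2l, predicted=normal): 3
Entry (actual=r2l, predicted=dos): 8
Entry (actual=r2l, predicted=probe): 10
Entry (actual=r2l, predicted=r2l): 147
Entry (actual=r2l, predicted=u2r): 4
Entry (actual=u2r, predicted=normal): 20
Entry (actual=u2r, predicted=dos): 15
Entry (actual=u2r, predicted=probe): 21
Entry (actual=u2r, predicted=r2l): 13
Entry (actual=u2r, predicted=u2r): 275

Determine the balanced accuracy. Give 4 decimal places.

Balanced accuracy = mean of per-class recall.
  normal: recall = 227/289 = 0.78547
  dos: recall = 333/386 = 0.86269
  probe: recall = 283/415 = 0.68193
  r2l: recall = 147/172 = 0.85465
  u2r: recall = 275/344 = 0.79942
Mean = (0.78547 + 0.86269 + 0.68193 + 0.85465 + 0.79942) / 5 = 0.7968

0.7968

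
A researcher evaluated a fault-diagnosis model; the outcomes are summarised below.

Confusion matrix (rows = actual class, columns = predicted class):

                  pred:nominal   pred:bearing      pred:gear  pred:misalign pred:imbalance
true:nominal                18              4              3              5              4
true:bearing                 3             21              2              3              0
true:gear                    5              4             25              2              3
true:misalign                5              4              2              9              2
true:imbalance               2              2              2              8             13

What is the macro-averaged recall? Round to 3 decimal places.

0.557

Per-class recall (TP/(TP+FN)):
  nominal: TP=18, FN=4+3+5+4=16 → 18/34 = 0.5294
  bearing: TP=21, FN=3+2+3+0=8 → 21/29 = 0.7241
  gear: TP=25, FN=5+4+2+3=14 → 25/39 = 0.6410
  misalign: TP=9, FN=5+4+2+2=13 → 9/22 = 0.4091
  imbalance: TP=13, FN=2+2+2+8=14 → 13/27 = 0.4815
Macro-recall = mean = (0.5294 + 0.7241 + 0.6410 + 0.4091 + 0.4815) / 5 = 0.557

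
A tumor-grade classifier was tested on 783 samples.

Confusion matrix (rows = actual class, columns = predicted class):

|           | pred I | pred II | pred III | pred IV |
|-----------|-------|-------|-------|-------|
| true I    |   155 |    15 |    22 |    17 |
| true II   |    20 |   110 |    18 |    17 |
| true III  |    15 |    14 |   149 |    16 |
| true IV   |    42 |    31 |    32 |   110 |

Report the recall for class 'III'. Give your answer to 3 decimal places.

0.768

Take TP from the diagonal, FP from the rest of the 'III' prediction marginal, FN from the rest of the 'III' actual marginal.
recall = TP/(TP+FN).
III: TP=149, FN=15+14+16=45 → 149/194 = 0.7680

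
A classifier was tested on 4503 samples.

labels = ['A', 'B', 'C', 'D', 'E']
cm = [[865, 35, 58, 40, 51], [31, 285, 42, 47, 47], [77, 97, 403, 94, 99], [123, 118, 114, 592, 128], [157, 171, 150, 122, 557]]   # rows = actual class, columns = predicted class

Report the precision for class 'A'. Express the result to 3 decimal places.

0.690

Take TP from the diagonal, FP from the rest of the 'A' prediction marginal, FN from the rest of the 'A' actual marginal.
precision = TP/(TP+FP).
A: TP=865, FP=31+77+123+157=388 → 865/1253 = 0.6903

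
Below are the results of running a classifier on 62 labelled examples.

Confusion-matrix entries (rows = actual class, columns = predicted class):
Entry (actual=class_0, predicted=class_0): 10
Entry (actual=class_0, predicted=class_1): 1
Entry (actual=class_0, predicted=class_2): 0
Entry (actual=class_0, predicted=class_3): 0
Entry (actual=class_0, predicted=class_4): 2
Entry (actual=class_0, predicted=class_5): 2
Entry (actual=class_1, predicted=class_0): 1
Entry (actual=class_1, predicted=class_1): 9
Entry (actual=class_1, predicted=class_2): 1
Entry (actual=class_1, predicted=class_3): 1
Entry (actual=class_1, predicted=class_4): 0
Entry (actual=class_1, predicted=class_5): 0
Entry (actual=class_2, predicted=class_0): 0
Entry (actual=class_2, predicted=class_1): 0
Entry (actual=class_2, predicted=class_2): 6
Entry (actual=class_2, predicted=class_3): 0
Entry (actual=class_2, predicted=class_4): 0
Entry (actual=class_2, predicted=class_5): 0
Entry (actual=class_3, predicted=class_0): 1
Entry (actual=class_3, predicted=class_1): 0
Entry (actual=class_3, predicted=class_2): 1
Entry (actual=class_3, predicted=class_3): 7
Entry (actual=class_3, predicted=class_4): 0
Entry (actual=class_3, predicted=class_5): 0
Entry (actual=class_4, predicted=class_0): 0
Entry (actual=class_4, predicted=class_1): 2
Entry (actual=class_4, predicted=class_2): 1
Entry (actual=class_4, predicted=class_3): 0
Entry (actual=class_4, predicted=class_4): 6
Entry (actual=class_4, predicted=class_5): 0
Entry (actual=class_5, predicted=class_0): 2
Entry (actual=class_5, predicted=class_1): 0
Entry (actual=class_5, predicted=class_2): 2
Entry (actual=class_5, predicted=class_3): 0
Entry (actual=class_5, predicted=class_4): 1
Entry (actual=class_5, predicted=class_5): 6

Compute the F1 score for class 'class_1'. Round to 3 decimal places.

Treat 'class_1' as positive and all other classes as negative.
F1 score = 2·TP/(2·TP+FP+FN).
class_1: TP=9, FP=1+0+0+2+0=3, FN=1+1+1+0+0=3 → 18/24 = 0.7500

0.750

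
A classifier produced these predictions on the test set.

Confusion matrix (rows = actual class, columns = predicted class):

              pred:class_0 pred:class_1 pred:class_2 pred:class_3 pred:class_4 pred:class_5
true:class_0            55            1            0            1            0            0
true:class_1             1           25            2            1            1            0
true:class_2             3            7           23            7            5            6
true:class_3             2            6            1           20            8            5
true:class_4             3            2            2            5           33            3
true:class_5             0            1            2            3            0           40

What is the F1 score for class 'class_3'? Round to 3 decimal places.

Take TP from the diagonal, FP from the rest of the 'class_3' prediction marginal, FN from the rest of the 'class_3' actual marginal.
F1 score = 2·TP/(2·TP+FP+FN).
class_3: TP=20, FP=1+1+7+5+3=17, FN=2+6+1+8+5=22 → 40/79 = 0.5063

0.506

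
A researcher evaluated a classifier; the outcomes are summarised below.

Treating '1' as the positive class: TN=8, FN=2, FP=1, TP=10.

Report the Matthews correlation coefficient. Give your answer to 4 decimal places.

MCC = (TP·TN − FP·FN) / √((TP+FP)(TP+FN)(TN+FP)(TN+FN))
Numerator = 10·8 − 1·2 = 78
Denominator = √(11·12·9·10) = √11880 = 108.9954
MCC = 78 / 108.9954 = 0.7156

0.7156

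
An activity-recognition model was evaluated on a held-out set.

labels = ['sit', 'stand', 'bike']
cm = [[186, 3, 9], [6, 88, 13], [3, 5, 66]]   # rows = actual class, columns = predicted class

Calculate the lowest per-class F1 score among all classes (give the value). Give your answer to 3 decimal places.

0.815

Per-class F1 score (2·TP/(2·TP+FP+FN)):
  sit: TP=186, FP=6+3=9, FN=3+9=12 → 372/393 = 0.9466
  stand: TP=88, FP=3+5=8, FN=6+13=19 → 176/203 = 0.8670
  bike: TP=66, FP=9+13=22, FN=3+5=8 → 132/162 = 0.8148
Lowest is class 'bike' with F1 score = 0.815.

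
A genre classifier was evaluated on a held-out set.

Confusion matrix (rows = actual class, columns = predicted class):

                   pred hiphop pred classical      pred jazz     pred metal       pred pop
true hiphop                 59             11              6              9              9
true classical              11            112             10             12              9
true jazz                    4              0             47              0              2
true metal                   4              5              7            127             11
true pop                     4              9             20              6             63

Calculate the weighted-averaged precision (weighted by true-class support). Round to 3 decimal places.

Per-class precision (TP/(TP+FP)):
  hiphop: TP=59, FP=11+4+4+4=23 → 59/82 = 0.7195
  classical: TP=112, FP=11+0+5+9=25 → 112/137 = 0.8175
  jazz: TP=47, FP=6+10+7+20=43 → 47/90 = 0.5222
  metal: TP=127, FP=9+12+0+6=27 → 127/154 = 0.8247
  pop: TP=63, FP=9+9+2+11=31 → 63/94 = 0.6702
Weighted-precision = Σ (supportᵢ/N)·precisionᵢ with N=557: (94/557)·0.7195 + (154/557)·0.8175 + (53/557)·0.5222 + (154/557)·0.8247 + (102/557)·0.6702 = 0.748

0.748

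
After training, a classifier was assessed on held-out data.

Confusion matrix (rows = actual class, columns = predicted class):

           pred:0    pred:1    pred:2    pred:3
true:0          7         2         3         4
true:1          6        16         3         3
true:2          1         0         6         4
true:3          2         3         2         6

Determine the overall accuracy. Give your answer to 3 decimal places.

0.515

Accuracy = trace / total = (7+16+6+6=35) / 68 = 35/68 = 0.515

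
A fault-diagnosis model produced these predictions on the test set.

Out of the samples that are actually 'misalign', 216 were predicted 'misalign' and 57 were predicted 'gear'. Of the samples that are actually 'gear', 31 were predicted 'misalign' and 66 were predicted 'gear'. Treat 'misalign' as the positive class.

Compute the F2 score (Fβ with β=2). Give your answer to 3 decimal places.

Fβ = (1+β²)·TP / ((1+β²)·TP + β²·FN + FP), with β²=4
= 5·216 / (5·216 + 4·57 + 31) = 0.807

0.807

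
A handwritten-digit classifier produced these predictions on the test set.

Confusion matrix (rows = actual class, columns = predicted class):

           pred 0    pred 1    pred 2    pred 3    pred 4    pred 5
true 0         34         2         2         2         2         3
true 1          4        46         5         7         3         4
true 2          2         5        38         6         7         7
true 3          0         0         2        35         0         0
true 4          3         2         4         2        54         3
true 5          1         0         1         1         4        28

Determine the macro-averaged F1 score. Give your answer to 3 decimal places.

0.736

Per-class F1 score (2·TP/(2·TP+FP+FN)):
  0: TP=34, FP=4+2+0+3+1=10, FN=2+2+2+2+3=11 → 68/89 = 0.7640
  1: TP=46, FP=2+5+0+2+0=9, FN=4+5+7+3+4=23 → 92/124 = 0.7419
  2: TP=38, FP=2+5+2+4+1=14, FN=2+5+6+7+7=27 → 76/117 = 0.6496
  3: TP=35, FP=2+7+6+2+1=18, FN=0+0+2+0+0=2 → 70/90 = 0.7778
  4: TP=54, FP=2+3+7+0+4=16, FN=3+2+4+2+3=14 → 108/138 = 0.7826
  5: TP=28, FP=3+4+7+0+3=17, FN=1+0+1+1+4=7 → 56/80 = 0.7000
Macro-F1 score = mean = (0.7640 + 0.7419 + 0.6496 + 0.7778 + 0.7826 + 0.7000) / 6 = 0.736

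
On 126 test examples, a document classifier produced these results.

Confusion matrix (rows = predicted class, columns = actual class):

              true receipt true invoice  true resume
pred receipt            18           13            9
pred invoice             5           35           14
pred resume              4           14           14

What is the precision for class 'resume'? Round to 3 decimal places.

One-vs-rest for 'resume': TP = diagonal; FP = other classes predicted 'resume'; FN = 'resume' predicted as other.
precision = TP/(TP+FP).
resume: TP=14, FP=4+14=18 → 14/32 = 0.4375

0.438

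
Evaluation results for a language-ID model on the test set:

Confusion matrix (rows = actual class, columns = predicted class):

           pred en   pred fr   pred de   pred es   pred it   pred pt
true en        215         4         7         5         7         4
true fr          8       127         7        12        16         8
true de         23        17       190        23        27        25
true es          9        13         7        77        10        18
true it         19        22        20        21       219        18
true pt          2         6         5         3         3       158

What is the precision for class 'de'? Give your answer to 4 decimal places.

Take TP from the diagonal, FP from the rest of the 'de' prediction marginal, FN from the rest of the 'de' actual marginal.
precision = TP/(TP+FP).
de: TP=190, FP=7+7+7+20+5=46 → 190/236 = 0.80508

0.8051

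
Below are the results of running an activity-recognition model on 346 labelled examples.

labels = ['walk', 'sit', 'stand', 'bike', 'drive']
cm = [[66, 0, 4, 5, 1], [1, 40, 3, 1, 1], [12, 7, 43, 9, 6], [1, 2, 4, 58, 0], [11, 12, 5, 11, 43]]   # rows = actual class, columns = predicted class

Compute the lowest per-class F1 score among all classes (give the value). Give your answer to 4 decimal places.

0.6324

Per-class F1 score (2·TP/(2·TP+FP+FN)):
  walk: TP=66, FP=1+12+1+11=25, FN=0+4+5+1=10 → 132/167 = 0.79042
  sit: TP=40, FP=0+7+2+12=21, FN=1+3+1+1=6 → 80/107 = 0.74766
  stand: TP=43, FP=4+3+4+5=16, FN=12+7+9+6=34 → 86/136 = 0.63235
  bike: TP=58, FP=5+1+9+11=26, FN=1+2+4+0=7 → 116/149 = 0.77852
  drive: TP=43, FP=1+1+6+0=8, FN=11+12+5+11=39 → 86/133 = 0.64662
Lowest is class 'stand' with F1 score = 0.6324.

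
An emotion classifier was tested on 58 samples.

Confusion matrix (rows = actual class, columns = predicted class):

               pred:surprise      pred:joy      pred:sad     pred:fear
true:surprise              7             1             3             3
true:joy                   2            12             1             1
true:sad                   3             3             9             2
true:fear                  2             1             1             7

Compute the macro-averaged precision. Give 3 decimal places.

Per-class precision (TP/(TP+FP)):
  surprise: TP=7, FP=2+3+2=7 → 7/14 = 0.5000
  joy: TP=12, FP=1+3+1=5 → 12/17 = 0.7059
  sad: TP=9, FP=3+1+1=5 → 9/14 = 0.6429
  fear: TP=7, FP=3+1+2=6 → 7/13 = 0.5385
Macro-precision = mean = (0.5000 + 0.7059 + 0.6429 + 0.5385) / 4 = 0.597

0.597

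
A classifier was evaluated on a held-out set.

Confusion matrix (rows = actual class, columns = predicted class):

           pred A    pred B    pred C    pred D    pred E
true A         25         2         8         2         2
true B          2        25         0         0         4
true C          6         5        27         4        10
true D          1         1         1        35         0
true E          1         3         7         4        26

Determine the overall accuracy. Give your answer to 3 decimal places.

0.687

Accuracy = trace / total = (25+25+27+35+26=138) / 201 = 138/201 = 0.687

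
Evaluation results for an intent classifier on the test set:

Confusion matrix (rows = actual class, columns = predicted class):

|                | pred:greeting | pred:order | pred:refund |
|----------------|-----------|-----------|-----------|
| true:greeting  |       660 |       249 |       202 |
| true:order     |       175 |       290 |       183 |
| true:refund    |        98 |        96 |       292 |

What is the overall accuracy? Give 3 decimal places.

0.553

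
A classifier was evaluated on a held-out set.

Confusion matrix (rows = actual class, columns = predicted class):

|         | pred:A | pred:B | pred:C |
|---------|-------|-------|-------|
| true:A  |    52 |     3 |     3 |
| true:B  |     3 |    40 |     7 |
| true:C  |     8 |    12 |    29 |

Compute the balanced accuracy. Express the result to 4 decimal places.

0.7628

Balanced accuracy = mean of per-class recall.
  A: recall = 52/58 = 0.89655
  B: recall = 40/50 = 0.80000
  C: recall = 29/49 = 0.59184
Mean = (0.89655 + 0.80000 + 0.59184) / 3 = 0.7628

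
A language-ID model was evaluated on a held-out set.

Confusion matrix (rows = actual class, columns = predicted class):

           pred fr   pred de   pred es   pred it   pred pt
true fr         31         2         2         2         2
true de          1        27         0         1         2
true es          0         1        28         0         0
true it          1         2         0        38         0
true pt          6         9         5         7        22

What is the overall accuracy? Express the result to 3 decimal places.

Accuracy = trace / total = (31+27+28+38+22=146) / 189 = 146/189 = 0.772

0.772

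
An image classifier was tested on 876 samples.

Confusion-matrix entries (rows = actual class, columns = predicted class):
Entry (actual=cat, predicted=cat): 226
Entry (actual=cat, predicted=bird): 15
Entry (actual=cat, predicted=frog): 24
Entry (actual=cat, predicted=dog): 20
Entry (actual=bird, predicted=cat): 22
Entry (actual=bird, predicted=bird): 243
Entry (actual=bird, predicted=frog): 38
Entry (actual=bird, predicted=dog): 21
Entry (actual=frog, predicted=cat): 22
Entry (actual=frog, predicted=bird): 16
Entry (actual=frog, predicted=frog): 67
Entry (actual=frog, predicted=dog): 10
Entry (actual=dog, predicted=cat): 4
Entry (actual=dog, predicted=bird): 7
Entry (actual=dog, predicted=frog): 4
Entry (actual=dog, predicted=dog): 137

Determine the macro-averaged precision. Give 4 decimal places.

Per-class precision (TP/(TP+FP)):
  cat: TP=226, FP=22+22+4=48 → 226/274 = 0.82482
  bird: TP=243, FP=15+16+7=38 → 243/281 = 0.86477
  frog: TP=67, FP=24+38+4=66 → 67/133 = 0.50376
  dog: TP=137, FP=20+21+10=51 → 137/188 = 0.72872
Macro-precision = mean = (0.82482 + 0.86477 + 0.50376 + 0.72872) / 4 = 0.7305

0.7305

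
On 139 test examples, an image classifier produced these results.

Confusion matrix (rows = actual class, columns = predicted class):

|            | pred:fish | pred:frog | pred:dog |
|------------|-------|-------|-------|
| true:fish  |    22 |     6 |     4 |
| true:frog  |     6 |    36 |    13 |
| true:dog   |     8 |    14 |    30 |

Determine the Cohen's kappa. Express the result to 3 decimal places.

Observed agreement pₒ = trace/N = 88/139 = 0.6331
Expected agreement pₑ = Σ (rowᵢ·colᵢ)/N² = (32·36 + 55·56 + 52·47)/139² = 0.3455
κ = (pₒ − pₑ)/(1 − pₑ) = (0.6331 − 0.3455)/(1 − 0.3455) = 0.439

0.439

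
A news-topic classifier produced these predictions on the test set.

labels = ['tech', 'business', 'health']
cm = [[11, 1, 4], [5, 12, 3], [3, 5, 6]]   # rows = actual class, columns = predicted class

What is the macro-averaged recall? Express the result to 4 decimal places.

0.5720

Per-class recall (TP/(TP+FN)):
  tech: TP=11, FN=1+4=5 → 11/16 = 0.68750
  business: TP=12, FN=5+3=8 → 12/20 = 0.60000
  health: TP=6, FN=3+5=8 → 6/14 = 0.42857
Macro-recall = mean = (0.68750 + 0.60000 + 0.42857) / 3 = 0.5720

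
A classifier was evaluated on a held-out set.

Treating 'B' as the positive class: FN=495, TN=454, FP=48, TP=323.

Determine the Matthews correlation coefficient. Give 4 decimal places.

0.3232

MCC = (TP·TN − FP·FN) / √((TP+FP)(TP+FN)(TN+FP)(TN+FN))
Numerator = 323·454 − 48·495 = 122882
Denominator = √(371·818·502·949) = √144576312244 = 380231.9190
MCC = 122882 / 380231.9190 = 0.3232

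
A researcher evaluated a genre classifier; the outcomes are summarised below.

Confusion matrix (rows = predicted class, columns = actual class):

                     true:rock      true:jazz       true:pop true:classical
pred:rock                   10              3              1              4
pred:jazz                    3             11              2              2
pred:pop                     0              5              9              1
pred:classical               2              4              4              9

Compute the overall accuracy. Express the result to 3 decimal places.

0.557

Accuracy = trace / total = (10+11+9+9=39) / 70 = 39/70 = 0.557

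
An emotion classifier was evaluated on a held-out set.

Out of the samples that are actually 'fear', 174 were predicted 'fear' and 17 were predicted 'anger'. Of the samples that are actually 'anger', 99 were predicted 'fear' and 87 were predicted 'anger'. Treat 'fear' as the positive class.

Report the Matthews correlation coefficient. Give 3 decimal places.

0.424

MCC = (TP·TN − FP·FN) / √((TP+FP)(TP+FN)(TN+FP)(TN+FN))
Numerator = 174·87 − 99·17 = 13455
Denominator = √(273·191·186·104) = √1008654192 = 31759.3166
MCC = 13455 / 31759.3166 = 0.424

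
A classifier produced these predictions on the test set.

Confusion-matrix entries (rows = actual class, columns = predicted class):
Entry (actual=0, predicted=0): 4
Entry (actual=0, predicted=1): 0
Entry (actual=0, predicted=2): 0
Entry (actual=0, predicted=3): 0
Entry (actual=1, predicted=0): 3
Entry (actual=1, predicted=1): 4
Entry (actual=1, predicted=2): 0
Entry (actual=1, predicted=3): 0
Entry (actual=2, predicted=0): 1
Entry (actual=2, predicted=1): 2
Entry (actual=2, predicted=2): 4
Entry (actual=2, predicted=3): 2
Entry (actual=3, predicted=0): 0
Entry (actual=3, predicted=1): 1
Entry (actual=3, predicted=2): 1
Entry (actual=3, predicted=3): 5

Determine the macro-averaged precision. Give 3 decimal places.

0.646

Per-class precision (TP/(TP+FP)):
  0: TP=4, FP=3+1+0=4 → 4/8 = 0.5000
  1: TP=4, FP=0+2+1=3 → 4/7 = 0.5714
  2: TP=4, FP=0+0+1=1 → 4/5 = 0.8000
  3: TP=5, FP=0+0+2=2 → 5/7 = 0.7143
Macro-precision = mean = (0.5000 + 0.5714 + 0.8000 + 0.7143) / 4 = 0.646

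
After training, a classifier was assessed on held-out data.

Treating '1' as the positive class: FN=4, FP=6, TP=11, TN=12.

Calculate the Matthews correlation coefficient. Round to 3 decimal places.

MCC = (TP·TN − FP·FN) / √((TP+FP)(TP+FN)(TN+FP)(TN+FN))
Numerator = 11·12 − 6·4 = 108
Denominator = √(17·15·18·16) = √73440 = 270.9982
MCC = 108 / 270.9982 = 0.399

0.399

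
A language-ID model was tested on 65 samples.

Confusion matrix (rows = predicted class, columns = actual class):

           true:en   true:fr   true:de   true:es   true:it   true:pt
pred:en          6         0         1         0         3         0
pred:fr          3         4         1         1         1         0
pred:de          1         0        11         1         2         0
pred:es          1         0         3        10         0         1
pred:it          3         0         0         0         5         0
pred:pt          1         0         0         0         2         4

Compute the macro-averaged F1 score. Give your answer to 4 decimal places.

0.6075

Per-class F1 score (2·TP/(2·TP+FP+FN)):
  en: TP=6, FP=0+1+0+3+0=4, FN=3+1+1+3+1=9 → 12/25 = 0.48000
  fr: TP=4, FP=3+1+1+1+0=6, FN=0+0+0+0+0=0 → 8/14 = 0.57143
  de: TP=11, FP=1+0+1+2+0=4, FN=1+1+3+0+0=5 → 22/31 = 0.70968
  es: TP=10, FP=1+0+3+0+1=5, FN=0+1+1+0+0=2 → 20/27 = 0.74074
  it: TP=5, FP=3+0+0+0+0=3, FN=3+1+2+0+2=8 → 10/21 = 0.47619
  pt: TP=4, FP=1+0+0+0+2=3, FN=0+0+0+1+0=1 → 8/12 = 0.66667
Macro-F1 score = mean = (0.48000 + 0.57143 + 0.70968 + 0.74074 + 0.47619 + 0.66667) / 6 = 0.6075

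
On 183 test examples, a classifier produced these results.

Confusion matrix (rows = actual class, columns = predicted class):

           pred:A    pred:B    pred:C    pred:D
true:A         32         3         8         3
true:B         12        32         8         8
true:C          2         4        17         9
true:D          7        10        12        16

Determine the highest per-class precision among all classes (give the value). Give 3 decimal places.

Per-class precision (TP/(TP+FP)):
  A: TP=32, FP=12+2+7=21 → 32/53 = 0.6038
  B: TP=32, FP=3+4+10=17 → 32/49 = 0.6531
  C: TP=17, FP=8+8+12=28 → 17/45 = 0.3778
  D: TP=16, FP=3+8+9=20 → 16/36 = 0.4444
Highest is class 'B' with precision = 0.653.

0.653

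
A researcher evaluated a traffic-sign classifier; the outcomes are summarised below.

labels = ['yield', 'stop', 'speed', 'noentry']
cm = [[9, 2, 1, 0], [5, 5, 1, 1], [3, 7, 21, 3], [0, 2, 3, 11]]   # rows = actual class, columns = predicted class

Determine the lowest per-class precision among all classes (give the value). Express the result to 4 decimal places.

Per-class precision (TP/(TP+FP)):
  yield: TP=9, FP=5+3+0=8 → 9/17 = 0.52941
  stop: TP=5, FP=2+7+2=11 → 5/16 = 0.31250
  speed: TP=21, FP=1+1+3=5 → 21/26 = 0.80769
  noentry: TP=11, FP=0+1+3=4 → 11/15 = 0.73333
Lowest is class 'stop' with precision = 0.3125.

0.3125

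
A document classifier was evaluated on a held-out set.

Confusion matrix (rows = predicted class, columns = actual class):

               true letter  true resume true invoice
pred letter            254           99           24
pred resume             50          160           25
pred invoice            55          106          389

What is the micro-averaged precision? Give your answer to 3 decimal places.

Micro-averaging pools counts across classes: ΣTP=803, ΣFP=359, ΣFN=359.
Micro-precision = TP/(TP+FP) on pooled counts = 0.691 (equals overall accuracy in single-label multiclass).

0.691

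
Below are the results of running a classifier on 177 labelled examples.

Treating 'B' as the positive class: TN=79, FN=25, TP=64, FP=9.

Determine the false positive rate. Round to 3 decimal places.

0.102

FPR = FP/(FP+TN) = 9/(9+79) = 0.102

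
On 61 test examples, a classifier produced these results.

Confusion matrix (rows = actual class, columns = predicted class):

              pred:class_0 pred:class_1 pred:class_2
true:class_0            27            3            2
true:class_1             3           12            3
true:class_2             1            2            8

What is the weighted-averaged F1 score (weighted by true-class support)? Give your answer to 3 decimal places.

Per-class F1 score (2·TP/(2·TP+FP+FN)):
  class_0: TP=27, FP=3+1=4, FN=3+2=5 → 54/63 = 0.8571
  class_1: TP=12, FP=3+2=5, FN=3+3=6 → 24/35 = 0.6857
  class_2: TP=8, FP=2+3=5, FN=1+2=3 → 16/24 = 0.6667
Weighted-F1 score = Σ (supportᵢ/N)·F1 scoreᵢ with N=61: (32/61)·0.8571 + (18/61)·0.6857 + (11/61)·0.6667 = 0.772

0.772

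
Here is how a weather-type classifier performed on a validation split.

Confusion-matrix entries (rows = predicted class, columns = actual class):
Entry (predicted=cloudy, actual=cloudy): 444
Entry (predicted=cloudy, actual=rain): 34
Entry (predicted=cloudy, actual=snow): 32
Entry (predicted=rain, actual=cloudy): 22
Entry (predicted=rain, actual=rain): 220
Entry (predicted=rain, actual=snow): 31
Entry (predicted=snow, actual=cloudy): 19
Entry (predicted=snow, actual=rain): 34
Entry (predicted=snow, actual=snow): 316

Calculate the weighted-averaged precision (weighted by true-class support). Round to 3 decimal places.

Per-class precision (TP/(TP+FP)):
  cloudy: TP=444, FP=34+32=66 → 444/510 = 0.8706
  rain: TP=220, FP=22+31=53 → 220/273 = 0.8059
  snow: TP=316, FP=19+34=53 → 316/369 = 0.8564
Weighted-precision = Σ (supportᵢ/N)·precisionᵢ with N=1152: (485/1152)·0.8706 + (288/1152)·0.8059 + (379/1152)·0.8564 = 0.850

0.850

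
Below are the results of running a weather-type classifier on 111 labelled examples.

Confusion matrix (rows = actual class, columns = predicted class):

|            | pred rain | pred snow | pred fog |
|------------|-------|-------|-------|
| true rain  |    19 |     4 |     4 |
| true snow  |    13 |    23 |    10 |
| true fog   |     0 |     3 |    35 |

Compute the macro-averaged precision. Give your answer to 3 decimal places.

0.692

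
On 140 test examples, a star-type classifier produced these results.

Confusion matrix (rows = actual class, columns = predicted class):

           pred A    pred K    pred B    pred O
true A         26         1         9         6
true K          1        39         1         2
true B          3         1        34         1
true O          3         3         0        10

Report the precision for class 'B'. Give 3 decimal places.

0.773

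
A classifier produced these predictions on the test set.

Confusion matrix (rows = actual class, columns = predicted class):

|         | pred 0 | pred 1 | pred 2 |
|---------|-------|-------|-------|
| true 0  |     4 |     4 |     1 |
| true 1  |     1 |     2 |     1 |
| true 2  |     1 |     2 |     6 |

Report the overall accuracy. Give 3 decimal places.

Accuracy = trace / total = (4+2+6=12) / 22 = 12/22 = 0.545

0.545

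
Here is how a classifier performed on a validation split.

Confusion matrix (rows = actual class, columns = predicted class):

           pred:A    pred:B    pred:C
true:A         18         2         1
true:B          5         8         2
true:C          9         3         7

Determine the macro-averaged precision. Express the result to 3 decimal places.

Per-class precision (TP/(TP+FP)):
  A: TP=18, FP=5+9=14 → 18/32 = 0.5625
  B: TP=8, FP=2+3=5 → 8/13 = 0.6154
  C: TP=7, FP=1+2=3 → 7/10 = 0.7000
Macro-precision = mean = (0.5625 + 0.6154 + 0.7000) / 3 = 0.626

0.626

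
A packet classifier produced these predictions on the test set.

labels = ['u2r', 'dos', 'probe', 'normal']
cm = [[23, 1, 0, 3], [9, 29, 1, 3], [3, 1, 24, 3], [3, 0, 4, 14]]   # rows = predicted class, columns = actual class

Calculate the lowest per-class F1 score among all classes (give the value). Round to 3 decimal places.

0.636

Per-class F1 score (2·TP/(2·TP+FP+FN)):
  u2r: TP=23, FP=1+0+3=4, FN=9+3+3=15 → 46/65 = 0.7077
  dos: TP=29, FP=9+1+3=13, FN=1+1+0=2 → 58/73 = 0.7945
  probe: TP=24, FP=3+1+3=7, FN=0+1+4=5 → 48/60 = 0.8000
  normal: TP=14, FP=3+0+4=7, FN=3+3+3=9 → 28/44 = 0.6364
Lowest is class 'normal' with F1 score = 0.636.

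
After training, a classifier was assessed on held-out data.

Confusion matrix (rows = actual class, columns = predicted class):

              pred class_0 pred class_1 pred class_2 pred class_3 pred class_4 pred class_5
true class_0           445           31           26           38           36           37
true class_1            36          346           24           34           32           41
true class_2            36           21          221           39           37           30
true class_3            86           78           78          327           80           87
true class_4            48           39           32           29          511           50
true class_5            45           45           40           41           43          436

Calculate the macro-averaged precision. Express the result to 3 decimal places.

Per-class precision (TP/(TP+FP)):
  class_0: TP=445, FP=36+36+86+48+45=251 → 445/696 = 0.6394
  class_1: TP=346, FP=31+21+78+39+45=214 → 346/560 = 0.6179
  class_2: TP=221, FP=26+24+78+32+40=200 → 221/421 = 0.5249
  class_3: TP=327, FP=38+34+39+29+41=181 → 327/508 = 0.6437
  class_4: TP=511, FP=36+32+37+80+43=228 → 511/739 = 0.6915
  class_5: TP=436, FP=37+41+30+87+50=245 → 436/681 = 0.6402
Macro-precision = mean = (0.6394 + 0.6179 + 0.5249 + 0.6437 + 0.6915 + 0.6402) / 6 = 0.626

0.626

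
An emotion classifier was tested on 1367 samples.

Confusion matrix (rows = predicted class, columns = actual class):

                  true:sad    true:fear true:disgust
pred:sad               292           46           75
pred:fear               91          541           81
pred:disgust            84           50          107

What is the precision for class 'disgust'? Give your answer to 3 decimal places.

precision = TP/(TP+FP).
disgust: TP=107, FP=84+50=134 → 107/241 = 0.4440

0.444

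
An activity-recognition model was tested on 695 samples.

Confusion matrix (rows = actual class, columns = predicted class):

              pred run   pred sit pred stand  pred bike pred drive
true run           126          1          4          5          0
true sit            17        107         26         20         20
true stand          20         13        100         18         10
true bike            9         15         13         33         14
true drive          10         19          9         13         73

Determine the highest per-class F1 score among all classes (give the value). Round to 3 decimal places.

0.792

Per-class F1 score (2·TP/(2·TP+FP+FN)):
  run: TP=126, FP=17+20+9+10=56, FN=1+4+5+0=10 → 252/318 = 0.7925
  sit: TP=107, FP=1+13+15+19=48, FN=17+26+20+20=83 → 214/345 = 0.6203
  stand: TP=100, FP=4+26+13+9=52, FN=20+13+18+10=61 → 200/313 = 0.6390
  bike: TP=33, FP=5+20+18+13=56, FN=9+15+13+14=51 → 66/173 = 0.3815
  drive: TP=73, FP=0+20+10+14=44, FN=10+19+9+13=51 → 146/241 = 0.6058
Highest is class 'run' with F1 score = 0.792.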